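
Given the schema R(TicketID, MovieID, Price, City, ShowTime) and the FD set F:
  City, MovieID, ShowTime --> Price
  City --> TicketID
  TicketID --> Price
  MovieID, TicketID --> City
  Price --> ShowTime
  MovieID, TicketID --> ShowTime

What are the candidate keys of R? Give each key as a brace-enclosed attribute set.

{City, MovieID}, {MovieID, TicketID}

{MovieID} never appears on the right of any FD, so every key must include it.
{City, MovieID}⁺ = {City, MovieID, Price, ShowTime, TicketID}, which is every attribute, so {City, MovieID} is a candidate key.
{MovieID, TicketID}⁺ = {City, MovieID, Price, ShowTime, TicketID}, which is every attribute, so {MovieID, TicketID} is a candidate key.
These are minimal and exhaustive — every other superkey contains one of them.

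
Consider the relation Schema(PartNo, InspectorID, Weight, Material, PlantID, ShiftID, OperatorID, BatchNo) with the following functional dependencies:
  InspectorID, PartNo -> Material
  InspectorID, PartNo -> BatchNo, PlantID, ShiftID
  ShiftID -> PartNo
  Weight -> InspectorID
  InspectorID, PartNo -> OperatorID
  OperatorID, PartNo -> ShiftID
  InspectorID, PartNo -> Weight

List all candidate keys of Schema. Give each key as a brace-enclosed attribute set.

{InspectorID, PartNo}⁺ = {BatchNo, InspectorID, Material, OperatorID, PartNo, PlantID, ShiftID, Weight} — all of the relation — so {InspectorID, PartNo} is a candidate key.
{InspectorID, ShiftID}⁺ = {BatchNo, InspectorID, Material, OperatorID, PartNo, PlantID, ShiftID, Weight} — all of the relation — so {InspectorID, ShiftID} is a candidate key.
{PartNo, Weight}⁺ = {BatchNo, InspectorID, Material, OperatorID, PartNo, PlantID, ShiftID, Weight} — all of the relation — so {PartNo, Weight} is a candidate key.
{ShiftID, Weight}⁺ = {BatchNo, InspectorID, Material, OperatorID, PartNo, PlantID, ShiftID, Weight} — all of the relation — so {ShiftID, Weight} is a candidate key.
Any other superkey properly contains one of these, so there are no further candidate keys.

{InspectorID, PartNo}, {InspectorID, ShiftID}, {PartNo, Weight}, {ShiftID, Weight}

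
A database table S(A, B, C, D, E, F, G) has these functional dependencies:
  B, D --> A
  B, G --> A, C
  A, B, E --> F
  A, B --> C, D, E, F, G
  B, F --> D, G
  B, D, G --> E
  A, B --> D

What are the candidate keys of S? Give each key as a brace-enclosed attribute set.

{A, B}, {B, D}, {B, F}, {B, G}

No FD produces {B}, so it must be in every candidate key.
{A, B} is a candidate key since {A, B}⁺ = {A, B, C, D, E, F, G} covers every attribute.
{B, D} is a candidate key since {B, D}⁺ = {A, B, C, D, E, F, G} covers every attribute.
{B, F} is a candidate key since {B, F}⁺ = {A, B, C, D, E, F, G} covers every attribute.
{B, G} is a candidate key since {B, G}⁺ = {A, B, C, D, E, F, G} covers every attribute.
Any other superkey properly contains one of these, so there are no further candidate keys.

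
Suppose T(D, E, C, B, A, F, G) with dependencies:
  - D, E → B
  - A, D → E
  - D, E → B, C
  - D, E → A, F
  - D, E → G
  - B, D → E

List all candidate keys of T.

{A, D}, {B, D}, {D, E}

Attributes never on any right-hand side: {D} — every candidate key must contain it.
Closure of {A, D} is {A, B, C, D, E, F, G}, the whole schema; {A, D} is a candidate key.
Closure of {B, D} is {A, B, C, D, E, F, G}, the whole schema; {B, D} is a candidate key.
Closure of {D, E} is {A, B, C, D, E, F, G}, the whole schema; {D, E} is a candidate key.
No proper subset of any of these is a key, and no other minimal superkey exists.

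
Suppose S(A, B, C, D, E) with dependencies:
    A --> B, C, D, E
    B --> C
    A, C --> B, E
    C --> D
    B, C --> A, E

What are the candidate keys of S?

{A}, {B}

{A}⁺ = {A, B, C, D, E}, which is every attribute, so {A} is a candidate key.
{B}⁺ = {A, B, C, D, E}, which is every attribute, so {B} is a candidate key.
No proper subset of any of these is a key, and no other minimal superkey exists.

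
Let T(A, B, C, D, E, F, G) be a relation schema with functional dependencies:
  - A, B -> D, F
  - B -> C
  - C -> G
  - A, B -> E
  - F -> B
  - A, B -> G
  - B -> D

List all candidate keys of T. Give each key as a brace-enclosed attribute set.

{A, B}, {A, F}

{A} never appears on the right of any FD, so every key must include it.
Closure of {A, B} is {A, B, C, D, E, F, G}, the whole schema; {A, B} is a candidate key.
Closure of {A, F} is {A, B, C, D, E, F, G}, the whole schema; {A, F} is a candidate key.
These are minimal and exhaustive — every other superkey contains one of them.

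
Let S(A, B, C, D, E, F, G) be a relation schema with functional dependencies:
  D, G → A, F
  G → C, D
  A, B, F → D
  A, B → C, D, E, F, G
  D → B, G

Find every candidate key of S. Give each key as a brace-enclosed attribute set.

{D}⁺ = {A, B, C, D, E, F, G} — all of the relation — so {D} is a candidate key.
{G}⁺ = {A, B, C, D, E, F, G} — all of the relation — so {G} is a candidate key.
{A, B}⁺ = {A, B, C, D, E, F, G} — all of the relation — so {A, B} is a candidate key.
Any other superkey properly contains one of these, so there are no further candidate keys.

{A, B}, {D}, {G}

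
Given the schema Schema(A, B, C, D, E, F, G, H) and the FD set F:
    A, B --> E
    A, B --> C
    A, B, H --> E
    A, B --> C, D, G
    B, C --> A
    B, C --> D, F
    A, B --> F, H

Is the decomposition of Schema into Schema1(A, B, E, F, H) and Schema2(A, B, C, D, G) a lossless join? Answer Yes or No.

Schema1 ∩ Schema2 = {A, B}; its closure under F is {A, B, C, D, E, F, G, H}.
Schema1 is contained in that closure, so Schema1 ∩ Schema2 --> Schema1 holds and the join is lossless.

Yes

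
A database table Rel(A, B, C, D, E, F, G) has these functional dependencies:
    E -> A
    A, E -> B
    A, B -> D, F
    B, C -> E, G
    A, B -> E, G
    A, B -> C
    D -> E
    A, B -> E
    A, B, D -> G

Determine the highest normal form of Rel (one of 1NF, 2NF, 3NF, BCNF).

Candidate keys: {A, B}, {B, C}, {D}, {E}. Prime attributes: {A, B, C, D, E}.
Every FD has a superkey on the left, so the relation is in BCNF.

BCNF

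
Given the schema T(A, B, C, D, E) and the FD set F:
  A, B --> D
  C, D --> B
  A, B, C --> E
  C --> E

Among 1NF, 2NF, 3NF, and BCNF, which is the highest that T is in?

Candidate keys: {A, B, C}, {A, C, D}. Prime attributes: {A, B, C, D}.
A, B --> D breaks BCNF: {A, B}⁺ = {A, B, D}, so {A, B} is not a superkey.
C --> E has non-prime {E} on the right and a non-superkey on the left, so 3NF fails.
The proper key subset {C} of {A, B, C} determines non-prime {E}, so the relation is not even in 2NF.

1NF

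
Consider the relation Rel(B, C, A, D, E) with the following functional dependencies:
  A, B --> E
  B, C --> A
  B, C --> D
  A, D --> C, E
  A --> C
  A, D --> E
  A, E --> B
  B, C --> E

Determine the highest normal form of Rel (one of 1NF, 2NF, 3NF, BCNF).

Candidate keys: {A, B}, {A, D}, {A, E}, {B, C}. Prime attributes: {A, B, C, D, E}.
A --> C breaks BCNF: {A}⁺ = {A, C}, so {A} is not a superkey.
But every attribute on its right side ({C}) is prime, and the same holds for every other non-superkey FD, so 3NF still holds.

3NF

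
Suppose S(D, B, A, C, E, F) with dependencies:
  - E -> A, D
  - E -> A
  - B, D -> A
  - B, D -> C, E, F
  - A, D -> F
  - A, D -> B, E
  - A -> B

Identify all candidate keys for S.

{A, D}, {B, D}, {E}

{E}⁺ = {A, B, C, D, E, F} — all of the relation — so {E} is a candidate key.
{A, D}⁺ = {A, B, C, D, E, F} — all of the relation — so {A, D} is a candidate key.
{B, D}⁺ = {A, B, C, D, E, F} — all of the relation — so {B, D} is a candidate key.
Any other superkey properly contains one of these, so there are no further candidate keys.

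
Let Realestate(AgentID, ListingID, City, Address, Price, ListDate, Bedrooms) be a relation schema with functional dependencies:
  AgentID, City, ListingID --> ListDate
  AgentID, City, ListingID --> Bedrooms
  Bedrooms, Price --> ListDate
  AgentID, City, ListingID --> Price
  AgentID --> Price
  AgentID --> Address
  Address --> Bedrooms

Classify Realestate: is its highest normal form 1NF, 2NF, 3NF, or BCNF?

Candidate key: {AgentID, City, ListingID}. Prime attributes: {AgentID, City, ListingID}.
For Bedrooms, Price --> ListDate we have {Bedrooms, Price}⁺ = {Bedrooms, ListDate, Price}; {Bedrooms, Price} is not a superkey, so BCNF fails.
Because {ListDate} is non-prime and the left side of Bedrooms, Price --> ListDate is not a superkey, the relation is not in 3NF.
Since {AgentID} ⊂ {AgentID, City, ListingID} and {AgentID}⁺ ⊇ {Address, Bedrooms, ListDate, Price} with {Address, Bedrooms, ListDate, Price} non-prime, there is a partial dependency; 2NF fails.

1NF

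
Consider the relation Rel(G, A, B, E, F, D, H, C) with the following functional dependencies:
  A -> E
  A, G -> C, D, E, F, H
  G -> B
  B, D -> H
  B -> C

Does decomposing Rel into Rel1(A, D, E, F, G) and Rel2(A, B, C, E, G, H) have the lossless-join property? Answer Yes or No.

Rel1 ∩ Rel2 = {A, E, G}; its closure under F is {A, B, C, D, E, F, G, H}.
Rel1 is contained in that closure, so Rel1 ∩ Rel2 -> Rel1 holds and the join is lossless.

Yes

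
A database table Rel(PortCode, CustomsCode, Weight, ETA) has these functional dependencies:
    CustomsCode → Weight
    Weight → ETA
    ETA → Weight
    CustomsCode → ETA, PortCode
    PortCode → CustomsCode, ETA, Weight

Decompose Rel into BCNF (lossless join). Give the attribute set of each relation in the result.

Candidate keys of the original relation: {CustomsCode}, {PortCode}.
In {CustomsCode, ETA, PortCode, Weight}, {Weight} is not a superkey ({Weight}⁺ restricted to this set is {ETA, Weight}), so split on Weight → ETA into {ETA, Weight} and {CustomsCode, PortCode, Weight}.
{ETA, Weight}: every determinant is a superkey — BCNF.
{CustomsCode, PortCode, Weight}: every determinant is a superkey — BCNF.

{CustomsCode, PortCode, Weight}; {ETA, Weight}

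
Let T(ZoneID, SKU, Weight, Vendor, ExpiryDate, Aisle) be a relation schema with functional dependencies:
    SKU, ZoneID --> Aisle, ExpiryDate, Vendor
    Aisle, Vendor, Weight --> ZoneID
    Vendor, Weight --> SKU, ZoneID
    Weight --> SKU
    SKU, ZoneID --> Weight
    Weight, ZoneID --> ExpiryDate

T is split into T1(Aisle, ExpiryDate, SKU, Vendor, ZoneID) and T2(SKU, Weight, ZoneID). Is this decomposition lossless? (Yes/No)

Yes

The shared attributes are {SKU, ZoneID} and {SKU, ZoneID}⁺ = {Aisle, ExpiryDate, SKU, Vendor, Weight, ZoneID}.
This includes all of T1, so the common attributes are a superkey of T1 — the join is lossless.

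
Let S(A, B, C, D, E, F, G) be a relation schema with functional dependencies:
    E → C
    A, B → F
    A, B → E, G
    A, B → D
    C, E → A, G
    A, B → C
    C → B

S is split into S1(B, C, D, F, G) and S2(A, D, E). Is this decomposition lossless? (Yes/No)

No

S1 ∩ S2 = {D}; its closure under F is {D}.
Neither S1 nor S2 is contained in that closure, so the decomposition is lossy.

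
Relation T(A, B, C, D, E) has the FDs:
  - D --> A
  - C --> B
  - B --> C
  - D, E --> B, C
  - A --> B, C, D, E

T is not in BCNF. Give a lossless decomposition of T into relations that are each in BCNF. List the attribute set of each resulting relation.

Candidate keys of the original relation: {A}, {D}.
Within {A, B, C, D, E}: {C}⁺ ∩ {A, B, C, D, E} = {B, C}, not the whole set, so C --> B violates BCNF; decompose into {B, C} and {A, C, D, E}.
{B, C} has no BCNF violation.
{A, C, D, E} has no BCNF violation.

{A, C, D, E}; {B, C}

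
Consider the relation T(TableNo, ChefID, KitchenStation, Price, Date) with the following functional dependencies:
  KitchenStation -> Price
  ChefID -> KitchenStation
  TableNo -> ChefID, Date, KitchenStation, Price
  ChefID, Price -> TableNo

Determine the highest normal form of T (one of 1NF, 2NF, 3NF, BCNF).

Candidate keys: {ChefID}, {TableNo}. Prime attributes: {ChefID, TableNo}.
KitchenStation -> Price breaks BCNF: {KitchenStation}⁺ = {KitchenStation, Price}, so {KitchenStation} is not a superkey.
KitchenStation -> Price determines the non-prime attribute {Price} from a non-superkey — 3NF is violated.
All keys have size 1, which rules out partial dependencies — 2NF is satisfied.

2NF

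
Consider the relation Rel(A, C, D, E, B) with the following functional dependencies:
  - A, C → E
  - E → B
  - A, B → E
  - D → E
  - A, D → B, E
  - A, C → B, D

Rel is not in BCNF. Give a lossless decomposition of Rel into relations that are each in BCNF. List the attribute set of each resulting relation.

Candidate key of the original relation: {A, C}.
In {A, B, C, D, E}, {E} is not a superkey ({E}⁺ restricted to this set is {B, E}), so split on E → B into {B, E} and {A, C, D, E}.
{B, E}: every determinant is a superkey — BCNF.
In {A, C, D, E}, {D} is not a superkey ({D}⁺ restricted to this set is {D, E}), so split on D → E into {D, E} and {A, C, D}.
{D, E}: every determinant is a superkey — BCNF.
{A, C, D}: every determinant is a superkey — BCNF.

{A, C, D}; {B, E}; {D, E}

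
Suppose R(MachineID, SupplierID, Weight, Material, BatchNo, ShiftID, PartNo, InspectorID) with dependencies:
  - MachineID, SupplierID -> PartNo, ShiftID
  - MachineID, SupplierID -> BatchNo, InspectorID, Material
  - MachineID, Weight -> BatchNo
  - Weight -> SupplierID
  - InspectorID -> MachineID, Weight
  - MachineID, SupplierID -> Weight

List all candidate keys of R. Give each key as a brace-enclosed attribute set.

{InspectorID}, {MachineID, SupplierID}, {MachineID, Weight}

{InspectorID}⁺ = {BatchNo, InspectorID, MachineID, Material, PartNo, ShiftID, SupplierID, Weight} — all of the relation — so {InspectorID} is a candidate key.
{MachineID, SupplierID}⁺ = {BatchNo, InspectorID, MachineID, Material, PartNo, ShiftID, SupplierID, Weight} — all of the relation — so {MachineID, SupplierID} is a candidate key.
{MachineID, Weight}⁺ = {BatchNo, InspectorID, MachineID, Material, PartNo, ShiftID, SupplierID, Weight} — all of the relation — so {MachineID, Weight} is a candidate key.
Any other superkey properly contains one of these, so there are no further candidate keys.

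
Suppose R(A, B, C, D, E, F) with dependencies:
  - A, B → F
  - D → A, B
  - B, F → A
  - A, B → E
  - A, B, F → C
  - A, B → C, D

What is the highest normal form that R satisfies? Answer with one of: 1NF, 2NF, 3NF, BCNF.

BCNF

Candidate keys: {A, B}, {B, F}, {D}. Prime attributes: {A, B, D, F}.
Each dependency's left side is a superkey — BCNF holds.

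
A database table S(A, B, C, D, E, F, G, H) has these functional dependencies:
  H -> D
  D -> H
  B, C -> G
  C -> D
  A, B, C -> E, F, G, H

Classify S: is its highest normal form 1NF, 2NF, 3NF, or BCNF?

Candidate key: {A, B, C}. Prime attributes: {A, B, C}.
For H -> D we have {H}⁺ = {D, H}; {H} is not a superkey, so BCNF fails.
H -> D determines the non-prime attribute {D} from a non-superkey — 3NF is violated.
The proper key subset {C} of {A, B, C} determines non-prime {D, H}, so the relation is not even in 2NF.

1NF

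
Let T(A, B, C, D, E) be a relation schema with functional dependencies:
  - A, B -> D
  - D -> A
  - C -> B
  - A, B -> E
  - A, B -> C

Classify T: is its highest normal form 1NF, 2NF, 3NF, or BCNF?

Candidate keys: {A, B}, {A, C}, {B, D}, {C, D}. Prime attributes: {A, B, C, D}.
For D -> A we have {D}⁺ = {A, D}; {D} is not a superkey, so BCNF fails.
Since {A} ⊆ prime attributes and every other non-superkey FD also has a prime right side, the schema is in 3NF.

3NF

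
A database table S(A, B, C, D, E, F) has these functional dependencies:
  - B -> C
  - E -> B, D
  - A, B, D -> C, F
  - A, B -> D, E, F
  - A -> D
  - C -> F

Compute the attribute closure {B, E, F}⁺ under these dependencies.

{B, C, D, E, F}

Start with {B, E, F}.
B -> C applies; add {C} → now {B, C, E, F}.
E -> B, D applies; add {D} → now {B, C, D, E, F}.
No further FD applies.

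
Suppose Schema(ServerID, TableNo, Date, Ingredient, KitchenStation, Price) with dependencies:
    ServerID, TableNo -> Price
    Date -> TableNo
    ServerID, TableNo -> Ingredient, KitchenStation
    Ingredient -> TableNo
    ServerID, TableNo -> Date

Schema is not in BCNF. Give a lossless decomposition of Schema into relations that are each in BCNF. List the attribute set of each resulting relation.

Candidate keys of the original relation: {Date, ServerID}, {Ingredient, ServerID}, {ServerID, TableNo}.
{Date, Ingredient, KitchenStation, Price, ServerID, TableNo}: {Date} determines {Date, TableNo} here but is not a superkey — split on Date -> TableNo, giving {Date, TableNo} and {Date, Ingredient, KitchenStation, Price, ServerID}.
{Date, TableNo}: every determinant is a superkey — BCNF.
{Date, Ingredient, KitchenStation, Price, ServerID}: every determinant is a superkey — BCNF.

{Date, Ingredient, KitchenStation, Price, ServerID}; {Date, TableNo}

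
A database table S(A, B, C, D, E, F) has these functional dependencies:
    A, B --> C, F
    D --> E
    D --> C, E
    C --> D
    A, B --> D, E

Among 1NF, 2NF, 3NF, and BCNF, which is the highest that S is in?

Candidate key: {A, B}. Prime attributes: {A, B}.
For D --> E we have {D}⁺ = {C, D, E}; {D} is not a superkey, so BCNF fails.
Because {E} is non-prime and the left side of D --> E is not a superkey, the relation is not in 3NF.
No non-prime attribute depends on a proper subset of any candidate key, so 2NF holds.

2NF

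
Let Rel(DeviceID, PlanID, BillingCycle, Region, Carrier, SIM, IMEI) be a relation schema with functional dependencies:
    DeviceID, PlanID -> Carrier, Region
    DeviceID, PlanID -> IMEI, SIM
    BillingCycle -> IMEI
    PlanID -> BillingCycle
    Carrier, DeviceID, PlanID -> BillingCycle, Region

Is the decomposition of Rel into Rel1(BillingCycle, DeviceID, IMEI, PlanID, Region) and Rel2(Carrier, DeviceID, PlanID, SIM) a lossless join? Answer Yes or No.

Yes

Common attributes: {DeviceID, PlanID}; their closure is {BillingCycle, Carrier, DeviceID, IMEI, PlanID, Region, SIM}.
This includes all of Rel1, so the common attributes are a superkey of Rel1 — the join is lossless.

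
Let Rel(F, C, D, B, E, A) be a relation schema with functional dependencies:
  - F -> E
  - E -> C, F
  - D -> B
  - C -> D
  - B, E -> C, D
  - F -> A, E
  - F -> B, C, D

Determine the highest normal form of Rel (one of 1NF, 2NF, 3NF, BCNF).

2NF

Candidate keys: {E}, {F}. Prime attributes: {E, F}.
For D -> B we have {D}⁺ = {B, D}; {D} is not a superkey, so BCNF fails.
D -> B has non-prime {B} on the right and a non-superkey on the left, so 3NF fails.
With only single-attribute keys there can be no partial dependency, so 2NF holds.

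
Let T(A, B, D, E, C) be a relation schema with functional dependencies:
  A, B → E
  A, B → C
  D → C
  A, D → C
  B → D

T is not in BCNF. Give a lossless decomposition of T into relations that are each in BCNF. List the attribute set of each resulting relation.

Candidate key of the original relation: {A, B}.
In {A, B, C, D, E}, {D} is not a superkey ({D}⁺ restricted to this set is {C, D}), so split on D → C into {C, D} and {A, B, D, E}.
{C, D} has no BCNF violation.
In {A, B, D, E}, {B} is not a superkey ({B}⁺ restricted to this set is {B, D}), so split on B → D into {B, D} and {A, B, E}.
{B, D} has no BCNF violation.
{A, B, E} has no BCNF violation.

{A, B, E}; {B, D}; {C, D}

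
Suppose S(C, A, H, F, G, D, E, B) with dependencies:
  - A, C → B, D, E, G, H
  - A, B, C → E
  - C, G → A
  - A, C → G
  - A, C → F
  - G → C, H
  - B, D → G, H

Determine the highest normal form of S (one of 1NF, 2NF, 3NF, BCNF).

Candidate keys: {A, C}, {B, D}, {G}. Prime attributes: {A, B, C, D, G}.
Each dependency's left side is a superkey — BCNF holds.

BCNF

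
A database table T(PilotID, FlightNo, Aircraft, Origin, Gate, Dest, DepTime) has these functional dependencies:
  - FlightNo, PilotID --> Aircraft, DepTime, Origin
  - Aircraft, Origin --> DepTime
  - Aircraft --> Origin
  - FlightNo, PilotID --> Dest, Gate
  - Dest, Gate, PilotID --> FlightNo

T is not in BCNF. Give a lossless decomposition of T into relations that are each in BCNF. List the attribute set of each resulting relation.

Candidate keys of the original relation: {Dest, Gate, PilotID}, {FlightNo, PilotID}.
Within {Aircraft, DepTime, Dest, FlightNo, Gate, Origin, PilotID}: {Aircraft, Origin}⁺ ∩ {Aircraft, DepTime, Dest, FlightNo, Gate, Origin, PilotID} = {Aircraft, DepTime, Origin}, not the whole set, so Aircraft, Origin --> DepTime violates BCNF; decompose into {Aircraft, DepTime, Origin} and {Aircraft, Dest, FlightNo, Gate, Origin, PilotID}.
{Aircraft, DepTime, Origin}: every determinant is a superkey — BCNF.
Within {Aircraft, Dest, FlightNo, Gate, Origin, PilotID}: {Aircraft}⁺ ∩ {Aircraft, Dest, FlightNo, Gate, Origin, PilotID} = {Aircraft, Origin}, not the whole set, so Aircraft --> Origin violates BCNF; decompose into {Aircraft, Origin} and {Aircraft, Dest, FlightNo, Gate, PilotID}.
{Aircraft, Origin}: every determinant is a superkey — BCNF.
{Aircraft, Dest, FlightNo, Gate, PilotID}: every determinant is a superkey — BCNF.

{Aircraft, DepTime, Origin}; {Aircraft, Dest, FlightNo, Gate, PilotID}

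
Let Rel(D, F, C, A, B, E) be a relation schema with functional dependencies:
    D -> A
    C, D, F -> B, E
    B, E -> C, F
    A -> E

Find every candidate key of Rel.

{D} never appears on the right of any FD, so every key must include it.
{B, D} is a candidate key since {B, D}⁺ = {A, B, C, D, E, F} covers every attribute.
{C, D, F} is a candidate key since {C, D, F}⁺ = {A, B, C, D, E, F} covers every attribute.
Any other superkey properly contains one of these, so there are no further candidate keys.

{B, D}, {C, D, F}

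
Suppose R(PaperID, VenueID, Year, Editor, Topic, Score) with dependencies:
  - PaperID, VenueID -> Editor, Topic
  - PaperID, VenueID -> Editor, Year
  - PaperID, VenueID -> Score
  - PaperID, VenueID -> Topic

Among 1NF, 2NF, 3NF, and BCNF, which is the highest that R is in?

Candidate key: {PaperID, VenueID}. Prime attributes: {PaperID, VenueID}.
Each dependency's left side is a superkey — BCNF holds.

BCNF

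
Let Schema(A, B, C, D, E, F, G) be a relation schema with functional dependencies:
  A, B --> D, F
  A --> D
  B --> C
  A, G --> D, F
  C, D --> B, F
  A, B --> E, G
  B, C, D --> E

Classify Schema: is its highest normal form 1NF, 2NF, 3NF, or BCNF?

Candidate keys: {A, B}, {A, C}. Prime attributes: {A, B, C}.
For A --> D we have {A}⁺ = {A, D}; {A} is not a superkey, so BCNF fails.
A --> D determines the non-prime attribute {D} from a non-superkey — 3NF is violated.
The proper key subset {A} of {A, B} determines non-prime {D}, so the relation is not even in 2NF.

1NF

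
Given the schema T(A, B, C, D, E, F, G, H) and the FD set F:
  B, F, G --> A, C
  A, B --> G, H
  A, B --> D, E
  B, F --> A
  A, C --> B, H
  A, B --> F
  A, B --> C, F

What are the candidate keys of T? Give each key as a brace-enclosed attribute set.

Closure of {A, B} is {A, B, C, D, E, F, G, H}, the whole schema; {A, B} is a candidate key.
Closure of {A, C} is {A, B, C, D, E, F, G, H}, the whole schema; {A, C} is a candidate key.
Closure of {B, F} is {A, B, C, D, E, F, G, H}, the whole schema; {B, F} is a candidate key.
These are minimal and exhaustive — every other superkey contains one of them.

{A, B}, {A, C}, {B, F}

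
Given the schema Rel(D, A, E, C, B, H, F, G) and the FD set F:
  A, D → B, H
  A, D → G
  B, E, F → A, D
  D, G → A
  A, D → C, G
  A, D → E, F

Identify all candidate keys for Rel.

{A, D}, {B, E, F}, {D, G}

Closure of {A, D} is {A, B, C, D, E, F, G, H}, the whole schema; {A, D} is a candidate key.
Closure of {D, G} is {A, B, C, D, E, F, G, H}, the whole schema; {D, G} is a candidate key.
Closure of {B, E, F} is {A, B, C, D, E, F, G, H}, the whole schema; {B, E, F} is a candidate key.
These are minimal and exhaustive — every other superkey contains one of them.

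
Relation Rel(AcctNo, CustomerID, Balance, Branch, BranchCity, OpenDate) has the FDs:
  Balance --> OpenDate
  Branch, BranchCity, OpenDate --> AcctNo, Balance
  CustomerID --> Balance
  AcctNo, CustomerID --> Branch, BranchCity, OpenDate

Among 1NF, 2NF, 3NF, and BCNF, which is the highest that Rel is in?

1NF

Candidate keys: {AcctNo, CustomerID}, {Branch, BranchCity, CustomerID}. Prime attributes: {AcctNo, Branch, BranchCity, CustomerID}.
Balance --> OpenDate: {Balance}⁺ = {Balance, OpenDate}, which is not all of the attributes, so the left side is not a superkey — BCNF is violated.
Balance --> OpenDate has non-prime {OpenDate} on the right and a non-superkey on the left, so 3NF fails.
The proper key subset {CustomerID} of {AcctNo, CustomerID} determines non-prime {Balance, OpenDate}, so the relation is not even in 2NF.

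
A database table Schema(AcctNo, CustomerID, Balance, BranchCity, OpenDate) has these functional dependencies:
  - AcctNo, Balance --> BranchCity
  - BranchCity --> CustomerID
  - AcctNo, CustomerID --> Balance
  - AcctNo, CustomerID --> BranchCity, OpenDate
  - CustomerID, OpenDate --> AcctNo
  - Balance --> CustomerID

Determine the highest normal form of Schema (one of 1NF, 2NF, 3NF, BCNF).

Candidate keys: {AcctNo, Balance}, {AcctNo, BranchCity}, {AcctNo, CustomerID}, {Balance, OpenDate}, {BranchCity, OpenDate}, {CustomerID, OpenDate}. Prime attributes: {AcctNo, Balance, BranchCity, CustomerID, OpenDate}.
BranchCity --> CustomerID breaks BCNF: {BranchCity}⁺ = {BranchCity, CustomerID}, so {BranchCity} is not a superkey.
But every attribute on its right side ({CustomerID}) is prime, and the same holds for every other non-superkey FD, so 3NF still holds.

3NF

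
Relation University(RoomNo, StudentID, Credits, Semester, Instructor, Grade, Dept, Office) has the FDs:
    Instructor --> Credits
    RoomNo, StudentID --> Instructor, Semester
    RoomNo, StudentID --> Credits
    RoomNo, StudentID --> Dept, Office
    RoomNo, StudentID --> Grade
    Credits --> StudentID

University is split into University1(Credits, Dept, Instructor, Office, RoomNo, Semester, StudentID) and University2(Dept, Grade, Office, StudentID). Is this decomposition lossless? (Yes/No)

The shared attributes are {Dept, Office, StudentID} and {Dept, Office, StudentID}⁺ = {Dept, Office, StudentID}.
Neither University1 nor University2 is contained in that closure, so the decomposition is lossy.

No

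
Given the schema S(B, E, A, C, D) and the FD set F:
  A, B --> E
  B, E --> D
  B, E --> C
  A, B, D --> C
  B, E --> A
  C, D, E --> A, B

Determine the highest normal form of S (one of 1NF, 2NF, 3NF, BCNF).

BCNF

Candidate keys: {A, B}, {B, E}, {C, D, E}. Prime attributes: {A, B, C, D, E}.
Each dependency's left side is a superkey — BCNF holds.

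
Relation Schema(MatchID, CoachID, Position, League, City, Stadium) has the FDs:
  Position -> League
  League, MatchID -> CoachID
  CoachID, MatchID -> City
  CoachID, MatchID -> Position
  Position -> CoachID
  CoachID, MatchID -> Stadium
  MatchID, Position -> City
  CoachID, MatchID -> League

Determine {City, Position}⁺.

{City, CoachID, League, Position}

Start with {City, Position}.
Position -> League applies; add {League} → now {City, League, Position}.
Position -> CoachID applies; add {CoachID} → now {City, CoachID, League, Position}.
No further FD applies.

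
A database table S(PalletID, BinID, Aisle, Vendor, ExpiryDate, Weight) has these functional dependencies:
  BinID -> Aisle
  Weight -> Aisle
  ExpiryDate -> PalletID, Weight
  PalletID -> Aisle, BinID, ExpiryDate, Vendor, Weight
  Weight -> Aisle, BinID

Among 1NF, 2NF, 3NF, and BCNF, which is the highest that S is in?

2NF

Candidate keys: {ExpiryDate}, {PalletID}. Prime attributes: {ExpiryDate, PalletID}.
BinID -> Aisle breaks BCNF: {BinID}⁺ = {Aisle, BinID}, so {BinID} is not a superkey.
BinID -> Aisle determines the non-prime attribute {Aisle} from a non-superkey — 3NF is violated.
All keys have size 1, which rules out partial dependencies — 2NF is satisfied.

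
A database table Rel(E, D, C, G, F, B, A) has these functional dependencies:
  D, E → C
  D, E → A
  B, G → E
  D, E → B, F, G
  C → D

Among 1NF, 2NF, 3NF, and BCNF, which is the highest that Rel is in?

Candidate keys: {B, C, G}, {B, D, G}, {C, E}, {D, E}. Prime attributes: {B, C, D, E, G}.
B, G → E breaks BCNF: {B, G}⁺ = {B, E, G}, so {B, G} is not a superkey.
But every attribute on its right side ({E}) is prime, and the same holds for every other non-superkey FD, so 3NF still holds.

3NF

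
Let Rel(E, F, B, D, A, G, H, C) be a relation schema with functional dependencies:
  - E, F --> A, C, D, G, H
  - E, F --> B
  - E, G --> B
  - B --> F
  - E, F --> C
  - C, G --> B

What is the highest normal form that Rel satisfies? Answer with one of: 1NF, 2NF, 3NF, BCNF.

3NF

Candidate keys: {B, E}, {E, F}, {E, G}. Prime attributes: {B, E, F, G}.
B --> F breaks BCNF: {B}⁺ = {B, F}, so {B} is not a superkey.
But every attribute on its right side ({F}) is prime, and the same holds for every other non-superkey FD, so 3NF still holds.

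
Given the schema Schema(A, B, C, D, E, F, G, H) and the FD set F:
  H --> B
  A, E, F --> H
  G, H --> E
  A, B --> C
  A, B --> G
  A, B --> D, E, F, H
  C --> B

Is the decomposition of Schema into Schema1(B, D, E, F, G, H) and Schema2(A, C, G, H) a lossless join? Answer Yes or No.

No

Common attributes: {G, H}; their closure is {B, E, G, H}.
Schema1 ⊄ {B, E, G, H} and Schema2 ⊄ {B, E, G, H}, so the split is lossy.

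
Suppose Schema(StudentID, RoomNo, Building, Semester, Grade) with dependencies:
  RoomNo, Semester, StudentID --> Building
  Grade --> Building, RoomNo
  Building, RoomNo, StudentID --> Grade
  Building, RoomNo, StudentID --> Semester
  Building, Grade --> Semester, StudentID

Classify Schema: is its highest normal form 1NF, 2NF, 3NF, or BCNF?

Candidate keys: {Building, RoomNo, StudentID}, {Grade}, {RoomNo, Semester, StudentID}. Prime attributes: {Building, Grade, RoomNo, Semester, StudentID}.
Every FD has a superkey on the left, so the relation is in BCNF.

BCNF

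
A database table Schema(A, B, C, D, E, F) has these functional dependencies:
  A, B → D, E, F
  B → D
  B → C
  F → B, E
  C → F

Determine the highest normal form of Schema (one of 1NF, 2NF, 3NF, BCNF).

Candidate keys: {A, B}, {A, C}, {A, F}. Prime attributes: {A, B, C, F}.
For B → D we have {B}⁺ = {B, C, D, E, F}; {B} is not a superkey, so BCNF fails.
B → D has non-prime {D} on the right and a non-superkey on the left, so 3NF fails.
The proper key subset {B} of {A, B} determines non-prime {D, E}, so the relation is not even in 2NF.

1NF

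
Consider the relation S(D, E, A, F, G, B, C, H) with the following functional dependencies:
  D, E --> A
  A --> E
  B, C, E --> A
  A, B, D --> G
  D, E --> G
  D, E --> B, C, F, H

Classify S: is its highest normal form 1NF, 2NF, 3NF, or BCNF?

Candidate keys: {A, D}, {D, E}. Prime attributes: {A, D, E}.
A --> E: {A}⁺ = {A, E}, which is not all of the attributes, so the left side is not a superkey — BCNF is violated.
Its right-hand attributes {E} are all prime, as are those of every other non-superkey FD — the relation is in 3NF.

3NF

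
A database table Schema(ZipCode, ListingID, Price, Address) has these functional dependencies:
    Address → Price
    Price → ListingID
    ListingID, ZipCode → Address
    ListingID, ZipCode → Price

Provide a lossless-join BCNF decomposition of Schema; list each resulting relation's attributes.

Candidate keys of the original relation: {Address, ZipCode}, {ListingID, ZipCode}, {Price, ZipCode}.
{Address, ListingID, Price, ZipCode}: {Address} determines {Address, ListingID, Price} here but is not a superkey — split on Address → ListingID, Price, giving {Address, ListingID, Price} and {Address, ZipCode}.
{Address, ListingID, Price}: {Price} determines {ListingID, Price} here but is not a superkey — split on Price → ListingID, giving {ListingID, Price} and {Address, Price}.
{ListingID, Price} has no BCNF violation.
{Address, Price} has no BCNF violation.
{Address, ZipCode} has no BCNF violation.

{Address, Price}; {Address, ZipCode}; {ListingID, Price}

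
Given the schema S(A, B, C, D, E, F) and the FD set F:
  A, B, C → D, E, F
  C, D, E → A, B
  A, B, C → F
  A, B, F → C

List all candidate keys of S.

{A, B, C}, {A, B, F}, {C, D, E}

{A, B, C}⁺ = {A, B, C, D, E, F}, which is every attribute, so {A, B, C} is a candidate key.
{A, B, F}⁺ = {A, B, C, D, E, F}, which is every attribute, so {A, B, F} is a candidate key.
{C, D, E}⁺ = {A, B, C, D, E, F}, which is every attribute, so {C, D, E} is a candidate key.
These are minimal and exhaustive — every other superkey contains one of them.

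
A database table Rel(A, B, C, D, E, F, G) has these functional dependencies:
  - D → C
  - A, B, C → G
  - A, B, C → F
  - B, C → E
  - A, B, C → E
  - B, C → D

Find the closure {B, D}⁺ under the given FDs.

{B, C, D, E}

Start with {B, D}.
D → C applies; add {C} → now {B, C, D}.
B, C → E applies; add {E} → now {B, C, D, E}.
No further FD applies.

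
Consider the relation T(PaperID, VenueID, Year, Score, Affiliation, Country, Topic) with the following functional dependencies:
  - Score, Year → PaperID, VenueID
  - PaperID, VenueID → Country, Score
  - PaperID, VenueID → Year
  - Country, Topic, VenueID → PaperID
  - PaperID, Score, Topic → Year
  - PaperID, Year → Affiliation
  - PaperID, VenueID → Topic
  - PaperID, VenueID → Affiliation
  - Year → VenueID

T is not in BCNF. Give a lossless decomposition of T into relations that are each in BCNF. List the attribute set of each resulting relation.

{Affiliation, Country, PaperID, Score, Topic, Year}; {VenueID, Year}

Candidate keys of the original relation: {Country, Topic, VenueID}, {Country, Topic, Year}, {PaperID, Score, Topic}, {PaperID, VenueID}, {PaperID, Year}, {Score, Year}.
In {Affiliation, Country, PaperID, Score, Topic, VenueID, Year}, {Year} is not a superkey ({Year}⁺ restricted to this set is {VenueID, Year}), so split on Year → VenueID into {VenueID, Year} and {Affiliation, Country, PaperID, Score, Topic, Year}.
{VenueID, Year} has no BCNF violation.
{Affiliation, Country, PaperID, Score, Topic, Year} has no BCNF violation.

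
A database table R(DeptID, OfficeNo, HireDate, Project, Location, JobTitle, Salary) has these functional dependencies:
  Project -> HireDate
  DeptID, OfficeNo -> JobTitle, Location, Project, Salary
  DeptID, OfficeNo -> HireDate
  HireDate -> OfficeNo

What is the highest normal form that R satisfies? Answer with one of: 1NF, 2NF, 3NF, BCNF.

3NF

Candidate keys: {DeptID, HireDate}, {DeptID, OfficeNo}, {DeptID, Project}. Prime attributes: {DeptID, HireDate, OfficeNo, Project}.
Project -> HireDate: {Project}⁺ = {HireDate, OfficeNo, Project}, which is not all of the attributes, so the left side is not a superkey — BCNF is violated.
But every attribute on its right side ({HireDate}) is prime, and the same holds for every other non-superkey FD, so 3NF still holds.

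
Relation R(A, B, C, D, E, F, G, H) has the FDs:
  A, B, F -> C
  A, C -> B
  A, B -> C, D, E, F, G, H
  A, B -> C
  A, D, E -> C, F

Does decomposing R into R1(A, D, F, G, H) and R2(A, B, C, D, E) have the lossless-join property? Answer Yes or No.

No

The shared attributes are {A, D} and {A, D}⁺ = {A, D}.
Neither R1 nor R2 is contained in that closure, so the decomposition is lossy.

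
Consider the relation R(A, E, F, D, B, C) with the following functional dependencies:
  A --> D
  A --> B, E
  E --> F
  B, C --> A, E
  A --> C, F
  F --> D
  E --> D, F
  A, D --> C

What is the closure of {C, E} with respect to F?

Start with {C, E}.
E --> F applies; add {F} → now {C, E, F}.
F --> D applies; add {D} → now {C, D, E, F}.
No further FD applies.

{C, D, E, F}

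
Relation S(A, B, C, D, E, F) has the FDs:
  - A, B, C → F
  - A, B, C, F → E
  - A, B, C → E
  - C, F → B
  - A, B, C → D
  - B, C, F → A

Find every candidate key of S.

{A, B, C}, {C, F}

Attributes never on any right-hand side: {C} — every candidate key must contain it.
Closure of {C, F} is {A, B, C, D, E, F}, the whole schema; {C, F} is a candidate key.
Closure of {A, B, C} is {A, B, C, D, E, F}, the whole schema; {A, B, C} is a candidate key.
No proper subset of any of these is a key, and no other minimal superkey exists.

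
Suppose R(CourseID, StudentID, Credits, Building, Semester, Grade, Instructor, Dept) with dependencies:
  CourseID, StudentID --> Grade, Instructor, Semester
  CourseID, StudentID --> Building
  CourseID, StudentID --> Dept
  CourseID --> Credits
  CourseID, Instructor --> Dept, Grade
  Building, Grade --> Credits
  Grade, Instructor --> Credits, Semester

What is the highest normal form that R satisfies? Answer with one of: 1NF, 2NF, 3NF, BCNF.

Candidate key: {CourseID, StudentID}. Prime attributes: {CourseID, StudentID}.
CourseID --> Credits: {CourseID}⁺ = {CourseID, Credits}, which is not all of the attributes, so the left side is not a superkey — BCNF is violated.
CourseID --> Credits determines the non-prime attribute {Credits} from a non-superkey — 3NF is violated.
{CourseID} is a proper subset of the key {CourseID, StudentID}, and {CourseID}⁺ contains the non-prime attribute {Credits} — a partial dependency, so 2NF is violated.

1NF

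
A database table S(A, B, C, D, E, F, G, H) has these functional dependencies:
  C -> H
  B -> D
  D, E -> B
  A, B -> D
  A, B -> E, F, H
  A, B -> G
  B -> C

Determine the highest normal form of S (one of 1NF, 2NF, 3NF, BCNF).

Candidate keys: {A, B}, {A, D, E}. Prime attributes: {A, B, D, E}.
C -> H: {C}⁺ = {C, H}, which is not all of the attributes, so the left side is not a superkey — BCNF is violated.
C -> H has non-prime {H} on the right and a non-superkey on the left, so 3NF fails.
The proper key subset {B} of {A, B} determines non-prime {C, H}, so the relation is not even in 2NF.

1NF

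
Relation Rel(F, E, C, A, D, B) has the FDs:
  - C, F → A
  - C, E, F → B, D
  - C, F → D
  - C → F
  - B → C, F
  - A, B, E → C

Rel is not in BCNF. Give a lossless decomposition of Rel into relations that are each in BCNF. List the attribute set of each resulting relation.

{A, C, D, F}; {B, C}; {B, E}

Candidate keys of the original relation: {B, E}, {C, E}.
{A, B, C, D, E, F}: {C, F} determines {A, C, D, F} here but is not a superkey — split on C, F → A, D, giving {A, C, D, F} and {B, C, E, F}.
{A, C, D, F} has no BCNF violation.
{B, C, E, F}: {C} determines {C, F} here but is not a superkey — split on C → F, giving {C, F} and {B, C, E}.
{C, F} has no BCNF violation.
{B, C, E}: {B} determines {B, C} here but is not a superkey — split on B → C, giving {B, C} and {B, E}.
{B, C} has no BCNF violation.
{B, E} has no BCNF violation.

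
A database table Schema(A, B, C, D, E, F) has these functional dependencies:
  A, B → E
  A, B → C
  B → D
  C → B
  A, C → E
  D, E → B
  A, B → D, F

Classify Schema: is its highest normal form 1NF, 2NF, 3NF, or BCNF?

3NF

Candidate keys: {A, B}, {A, C}, {A, D, E}. Prime attributes: {A, B, C, D, E}.
B → D breaks BCNF: {B}⁺ = {B, D}, so {B} is not a superkey.
Its right-hand attributes {D} are all prime, as are those of every other non-superkey FD — the relation is in 3NF.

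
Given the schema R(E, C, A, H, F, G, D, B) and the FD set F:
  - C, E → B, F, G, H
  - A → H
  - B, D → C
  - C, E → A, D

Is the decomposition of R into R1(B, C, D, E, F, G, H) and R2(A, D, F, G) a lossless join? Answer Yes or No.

No

The shared attributes are {D, F, G} and {D, F, G}⁺ = {D, F, G}.
The closure covers neither R1 nor R2 entirely; the join is not lossless.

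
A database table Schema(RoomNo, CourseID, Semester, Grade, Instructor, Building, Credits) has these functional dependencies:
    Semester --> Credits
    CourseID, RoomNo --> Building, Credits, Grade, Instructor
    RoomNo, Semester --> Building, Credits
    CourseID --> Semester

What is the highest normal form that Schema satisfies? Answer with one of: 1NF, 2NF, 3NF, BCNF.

Candidate key: {CourseID, RoomNo}. Prime attributes: {CourseID, RoomNo}.
For Semester --> Credits we have {Semester}⁺ = {Credits, Semester}; {Semester} is not a superkey, so BCNF fails.
Semester --> Credits determines the non-prime attribute {Credits} from a non-superkey — 3NF is violated.
The proper key subset {CourseID} of {CourseID, RoomNo} determines non-prime {Credits, Semester}, so the relation is not even in 2NF.

1NF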